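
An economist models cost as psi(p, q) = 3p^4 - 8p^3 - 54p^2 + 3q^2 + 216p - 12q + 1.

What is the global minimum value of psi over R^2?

psi(p,q) separates as A(p) + B(q) + 1, so its minimum is min A + min B + 1.
A'(p) = 12(p - 3)(p - 2)(p + 3) vanishes at p ∈ {-3, 2, 3}; B'(q) = 6q - 12 vanishes at q ∈ {2}.
Local minima of A (where A''>0): A(-3)=-675, A(3)=189. Local minima of B: B(2)=-12.
So the global minimum of psi is A(-3) + B(2) + 1 = -675 − 12 + 1 = -686, attained at (-3, 2).

-686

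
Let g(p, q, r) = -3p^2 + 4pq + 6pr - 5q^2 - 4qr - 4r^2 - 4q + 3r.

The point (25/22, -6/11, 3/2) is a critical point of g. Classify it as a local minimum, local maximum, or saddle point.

The Hessian is constant: H = [[-6, 4, 6], [4, -10, -4], [6, -4, -8]].
Leading principal minors: Δ₁ = -6, Δ₂ = 44, Δ₃ = -88.
The minors alternate sign starting negative (−, +, −), so H is negative definite: a local maximum.

local maximum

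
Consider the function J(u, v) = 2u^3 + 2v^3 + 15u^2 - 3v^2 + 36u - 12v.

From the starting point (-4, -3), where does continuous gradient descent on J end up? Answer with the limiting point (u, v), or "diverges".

J is separable, so gradient descent decouples: u follows -∂J/∂u, v follows -∂J/∂v.
∂J/∂u = 6(u + 2)(u + 3); at u=-4 this is 12, so u decreases.
∂J/∂v = 6(v - 2)(v + 1); at v=-3 this is 60, so v decreases.
The u-coordinate has no critical point in that direction and runs off to infinity.

diverges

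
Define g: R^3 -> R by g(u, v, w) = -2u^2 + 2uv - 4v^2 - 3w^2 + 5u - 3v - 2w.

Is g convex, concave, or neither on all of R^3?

g is quadratic, so its Hessian is the constant matrix H = [[-4, 2, 0], [2, -8, 0], [0, 0, -6]].
Leading principal minors: -4, 28, -168.
Signs alternate −, +, − ⇒ H ≺ 0 ⇒ concave.

concave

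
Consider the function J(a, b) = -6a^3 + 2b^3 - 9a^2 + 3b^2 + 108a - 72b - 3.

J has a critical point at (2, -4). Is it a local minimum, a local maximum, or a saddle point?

local maximum

The mixed partial ∂²J/∂a∂b is 0, so the Hessian at any point is diag(J_aa, J_bb) = diag(-18(2a + 1), 6(2b + 1)).
At (2, -4): H = diag(-90, -42).
Both eigenvalues are negative, so H is negative definite: a local maximum.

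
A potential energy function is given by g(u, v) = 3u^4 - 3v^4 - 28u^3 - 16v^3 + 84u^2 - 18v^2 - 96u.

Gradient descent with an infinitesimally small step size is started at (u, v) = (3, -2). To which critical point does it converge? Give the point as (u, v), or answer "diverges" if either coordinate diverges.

g is separable, so gradient descent decouples: u follows -∂g/∂u, v follows -∂g/∂v.
∂g/∂u = 12(u - 4)(u - 2)(u - 1); at u=3 this is -24, so u increases.
∂g/∂v = -12v(v + 1)(v + 3); at v=-2 this is -24, so v increases.
u converges to its nearest critical value 4 (a local min of the u-part); v converges to -1. The iterate converges to (4, -1).

(4, -1)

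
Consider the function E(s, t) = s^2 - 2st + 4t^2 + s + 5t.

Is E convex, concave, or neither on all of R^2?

convex

E is quadratic, so its Hessian is the constant matrix H = [[2, -2], [-2, 8]].
det(H) = 12, tr(H) = 10.
det(H) > 0 and tr(H) > 0, so H is positive definite everywhere: convex.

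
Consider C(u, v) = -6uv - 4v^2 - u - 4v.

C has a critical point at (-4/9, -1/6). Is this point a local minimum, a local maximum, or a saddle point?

saddle point

The Hessian of C is constant: H = [[0, -6], [-6, -8]].
det(H) = 0·(-8) − (-6)² = -36.
Since det(H) < 0, H is indefinite and the critical point is a saddle point.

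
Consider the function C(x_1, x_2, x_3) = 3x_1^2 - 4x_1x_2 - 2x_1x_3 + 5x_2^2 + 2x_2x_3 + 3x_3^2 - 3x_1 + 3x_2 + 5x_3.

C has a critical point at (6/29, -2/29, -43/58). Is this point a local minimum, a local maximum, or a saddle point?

local minimum

The Hessian is constant: H = [[6, -4, -2], [-4, 10, 2], [-2, 2, 6]].
Leading principal minors: Δ₁ = 6, Δ₂ = 44, Δ₃ = 232.
All leading minors are positive, so H is positive definite: a local minimum.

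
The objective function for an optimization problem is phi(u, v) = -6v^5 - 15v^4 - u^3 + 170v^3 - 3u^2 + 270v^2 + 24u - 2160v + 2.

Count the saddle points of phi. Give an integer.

phi separates as a function of u plus a function of v, so ∇phi=0 decouples.
∂phi/∂u = -3(u - 2)(u + 4) = 0 at u ∈ {-4, 2}; ∂phi/∂v = -30(v - 3)(v - 2)(v + 3)(v + 4) = 0 at v ∈ {-4, -3, 2, 3}.
The Hessian is diagonal: diag(phi_uu, phi_vv). Second derivatives: phi_uu(-4)=18, phi_uu(2)=-18; phi_vv(-4)=1260, phi_vv(-3)=-900, phi_vv(2)=900, phi_vv(3)=-1260.
Saddle points occur where the two diagonal entries have opposite signs: (-4, -3), (-4, 3), (2, -4), (2, 2). Count: 4.

4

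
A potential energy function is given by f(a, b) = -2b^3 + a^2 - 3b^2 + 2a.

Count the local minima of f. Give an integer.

1

f separates as a function of a plus a function of b, so ∇f=0 decouples.
∂f/∂a = 2(a + 1) = 0 at a ∈ {-1}; ∂f/∂b = -6b(b + 1) = 0 at b ∈ {-1, 0}.
The Hessian is diagonal: diag(f_aa, f_bb). Second derivatives: f_aa(-1)=2; f_bb(-1)=6, f_bb(0)=-6.
Local minima occur where both diagonal entries positive: (-1, -1). Count: 1.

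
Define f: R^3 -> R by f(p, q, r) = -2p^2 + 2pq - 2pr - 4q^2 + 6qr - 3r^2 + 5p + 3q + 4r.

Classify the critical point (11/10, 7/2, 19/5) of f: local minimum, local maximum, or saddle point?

The Hessian is constant: H = [[-4, 2, -2], [2, -8, 6], [-2, 6, -6]].
Leading principal minors: Δ₁ = -4, Δ₂ = 28, Δ₃ = -40.
The minors alternate sign starting negative (−, +, −), so H is negative definite: a local maximum.

local maximum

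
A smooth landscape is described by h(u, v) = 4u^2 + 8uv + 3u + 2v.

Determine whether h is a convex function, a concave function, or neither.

h is quadratic, so its Hessian is the constant matrix H = [[8, 8], [8, 0]].
det(H) = -64, tr(H) = 8.
det(H) < 0, so H is indefinite: neither convex nor concave.

neither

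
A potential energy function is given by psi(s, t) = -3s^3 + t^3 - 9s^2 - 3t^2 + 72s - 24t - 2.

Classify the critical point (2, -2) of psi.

The mixed partial ∂²psi/∂s∂t is 0, so the Hessian at any point is diag(psi_ss, psi_tt) = diag(-18(s + 1), 6(t - 1)).
At (2, -2): H = diag(-54, -18).
Both eigenvalues are negative, so H is negative definite: a local maximum.

local maximum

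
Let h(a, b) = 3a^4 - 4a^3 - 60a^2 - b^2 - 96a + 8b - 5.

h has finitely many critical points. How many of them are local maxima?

h separates as a function of a plus a function of b, so ∇h=0 decouples.
∂h/∂a = 12(a - 4)(a + 1)(a + 2) = 0 at a ∈ {-2, -1, 4}; ∂h/∂b = -2(b - 4) = 0 at b ∈ {4}.
The Hessian is diagonal: diag(h_aa, h_bb). Second derivatives: h_aa(-2)=72, h_aa(-1)=-60, h_aa(4)=360; h_bb(4)=-2.
Local maxima occur where both diagonal entries negative: (-1, 4). Count: 1.

1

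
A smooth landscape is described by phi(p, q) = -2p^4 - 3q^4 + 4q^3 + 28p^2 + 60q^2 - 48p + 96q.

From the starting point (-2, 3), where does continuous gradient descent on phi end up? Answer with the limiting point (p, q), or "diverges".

phi is separable, so gradient descent decouples: p follows -∂phi/∂p, q follows -∂phi/∂q.
∂phi/∂p = -8(p - 2)(p - 1)(p + 3); at p=-2 this is -96, so p increases.
∂phi/∂q = -12(q - 4)(q + 1)(q + 2); at q=3 this is 240, so q decreases.
p converges to its nearest critical value 1 (a local min of the p-part); q converges to -1. The iterate converges to (1, -1).

(1, -1)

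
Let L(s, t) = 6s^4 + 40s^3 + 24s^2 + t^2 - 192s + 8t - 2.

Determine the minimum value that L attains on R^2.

-140

L(s,t) separates as P(s) + Q(t) − 2, so its minimum is min P + min Q − 2.
P'(s) = 24(s - 1)(s + 2)(s + 4) vanishes at s ∈ {-4, -2, 1}; Q'(t) = 2(t + 4) vanishes at t ∈ {-4}.
Local minima of P (where P''>0): P(-4)=128, P(1)=-122. Local minima of Q: Q(-4)=-16.
So the global minimum of L is P(1) + Q(-4) − 2 = -122 − 16 − 2 = -140, attained at (1, -4).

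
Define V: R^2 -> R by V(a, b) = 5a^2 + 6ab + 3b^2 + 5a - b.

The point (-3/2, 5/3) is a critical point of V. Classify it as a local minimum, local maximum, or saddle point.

The Hessian of V is constant: H = [[10, 6], [6, 6]].
det(H) = 10·6 − 6² = 24.
det(H) > 0 and tr(H) = 16 > 0, so H is positive definite and the point is a local minimum.

local minimum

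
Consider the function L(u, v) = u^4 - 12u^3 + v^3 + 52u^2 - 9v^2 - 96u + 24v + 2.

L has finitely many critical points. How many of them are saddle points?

3

L separates as a function of u plus a function of v, so ∇L=0 decouples.
∂L/∂u = 4(u - 4)(u - 3)(u - 2) = 0 at u ∈ {2, 3, 4}; ∂L/∂v = 3(v - 4)(v - 2) = 0 at v ∈ {2, 4}.
The Hessian is diagonal: diag(L_uu, L_vv). Second derivatives: L_uu(2)=8, L_uu(3)=-4, L_uu(4)=8; L_vv(2)=-6, L_vv(4)=6.
Saddle points occur where the two diagonal entries have opposite signs: (2, 2), (3, 4), (4, 2). Count: 3.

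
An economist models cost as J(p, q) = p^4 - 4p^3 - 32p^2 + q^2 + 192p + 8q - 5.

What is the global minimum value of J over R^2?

-789

J(p,q) separates as A(p) + B(q) − 5, so its minimum is min A + min B − 5.
A'(p) = 4(p - 4)(p - 3)(p + 4) vanishes at p ∈ {-4, 3, 4}; B'(q) = 2q + 8 vanishes at q ∈ {-4}.
Local minima of A (where A''>0): A(-4)=-768, A(4)=256. Local minima of B: B(-4)=-16.
So the global minimum of J is A(-4) + B(-4) − 5 = -768 − 16 − 5 = -789, attained at (-4, -4).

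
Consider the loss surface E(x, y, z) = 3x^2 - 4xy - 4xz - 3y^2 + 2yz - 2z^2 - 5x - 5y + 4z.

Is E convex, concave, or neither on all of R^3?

neither

E is quadratic, so its Hessian is the constant matrix H = [[6, -4, -4], [-4, -6, 2], [-4, 2, -4]].
Leading principal minors: 6, -52, 344.
Neither pattern holds ⇒ H is indefinite ⇒ neither convex nor concave.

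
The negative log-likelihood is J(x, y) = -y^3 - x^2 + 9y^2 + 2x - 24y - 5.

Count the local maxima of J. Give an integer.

J separates as a function of x plus a function of y, so ∇J=0 decouples.
∂J/∂x = -2(x - 1) = 0 at x ∈ {1}; ∂J/∂y = -3(y - 4)(y - 2) = 0 at y ∈ {2, 4}.
The Hessian is diagonal: diag(J_xx, J_yy). Second derivatives: J_xx(1)=-2; J_yy(2)=6, J_yy(4)=-6.
Local maxima occur where both diagonal entries negative: (1, 4). Count: 1.

1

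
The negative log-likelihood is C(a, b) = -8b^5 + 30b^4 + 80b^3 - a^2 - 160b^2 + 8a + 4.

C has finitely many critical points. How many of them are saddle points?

2

C separates as a function of a plus a function of b, so ∇C=0 decouples.
∂C/∂a = -2(a - 4) = 0 at a ∈ {4}; ∂C/∂b = -40b(b - 4)(b - 1)(b + 2) = 0 at b ∈ {-2, 0, 1, 4}.
The Hessian is diagonal: diag(C_aa, C_bb). Second derivatives: C_aa(4)=-2; C_bb(-2)=1440, C_bb(0)=-320, C_bb(1)=360, C_bb(4)=-2880.
Saddle points occur where the two diagonal entries have opposite signs: (4, -2), (4, 1). Count: 2.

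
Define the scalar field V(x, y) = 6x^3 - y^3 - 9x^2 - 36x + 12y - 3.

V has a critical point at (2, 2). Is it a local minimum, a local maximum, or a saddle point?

saddle point

The mixed partial ∂²V/∂x∂y is 0, so the Hessian at any point is diag(V_xx, V_yy) = diag(18(2x - 1), -6y).
At (2, 2): H = diag(54, -12).
The eigenvalues have opposite signs, so H is indefinite: a saddle point.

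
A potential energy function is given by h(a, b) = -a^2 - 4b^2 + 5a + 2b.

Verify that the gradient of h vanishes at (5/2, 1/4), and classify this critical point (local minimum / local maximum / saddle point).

∇h = (-2a + 5, -8b + 2); substituting (5/2, 1/4) gives ∇h = (0, 0), so (5/2, 1/4) is indeed a critical point.
The Hessian of h is constant: H = [[-2, 0], [0, -8]].
det(H) = (-2)·(-8) − 0² = 16.
det(H) > 0 and tr(H) = -10 < 0, so H is negative definite and the point is a local maximum.

local maximum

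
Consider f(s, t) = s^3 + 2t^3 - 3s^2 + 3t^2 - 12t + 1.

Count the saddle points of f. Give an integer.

2

f separates as a function of s plus a function of t, so ∇f=0 decouples.
∂f/∂s = 3s(s - 2) = 0 at s ∈ {0, 2}; ∂f/∂t = 6(t - 1)(t + 2) = 0 at t ∈ {-2, 1}.
The Hessian is diagonal: diag(f_ss, f_tt). Second derivatives: f_ss(0)=-6, f_ss(2)=6; f_tt(-2)=-18, f_tt(1)=18.
Saddle points occur where the two diagonal entries have opposite signs: (0, 1), (2, -2). Count: 2.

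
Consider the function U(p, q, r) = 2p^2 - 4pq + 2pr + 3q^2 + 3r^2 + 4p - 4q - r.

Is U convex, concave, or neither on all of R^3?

convex

U is quadratic, so its Hessian is the constant matrix H = [[4, -4, 2], [-4, 6, 0], [2, 0, 6]].
Leading principal minors: 4, 8, 24.
All positive ⇒ H ≻ 0 ⇒ convex.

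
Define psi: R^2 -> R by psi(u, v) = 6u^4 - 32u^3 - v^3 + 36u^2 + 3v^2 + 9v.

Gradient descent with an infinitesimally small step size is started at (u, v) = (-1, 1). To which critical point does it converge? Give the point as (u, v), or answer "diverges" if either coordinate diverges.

psi is separable, so gradient descent decouples: u follows -∂psi/∂u, v follows -∂psi/∂v.
∂psi/∂u = 24u(u - 3)(u - 1); at u=-1 this is -192, so u increases.
∂psi/∂v = -3(v - 3)(v + 1); at v=1 this is 12, so v decreases.
u converges to its nearest critical value 0 (a local min of the u-part); v converges to -1. The iterate converges to (0, -1).

(0, -1)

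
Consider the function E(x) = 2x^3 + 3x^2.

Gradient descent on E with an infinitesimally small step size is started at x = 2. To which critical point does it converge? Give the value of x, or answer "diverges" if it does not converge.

0

E'(x) = 6x(x + 1), so E'(2) = 36.
Gradient descent moves in the -E' direction, i.e. x is decreasing.
The nearest critical point in that direction is x = 0, where E'' = 6 > 0 (a local minimum). The iterate converges there.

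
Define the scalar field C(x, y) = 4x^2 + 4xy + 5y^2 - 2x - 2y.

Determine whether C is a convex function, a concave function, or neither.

C is quadratic, so its Hessian is the constant matrix H = [[8, 4], [4, 10]].
det(H) = 64, tr(H) = 18.
det(H) > 0 and tr(H) > 0, so H is positive definite everywhere: convex.

convex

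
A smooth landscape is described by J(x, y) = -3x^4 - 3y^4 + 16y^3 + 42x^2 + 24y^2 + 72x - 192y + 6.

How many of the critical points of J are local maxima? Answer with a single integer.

4

J separates as a function of x plus a function of y, so ∇J=0 decouples.
∂J/∂x = -12(x - 3)(x + 1)(x + 2) = 0 at x ∈ {-2, -1, 3}; ∂J/∂y = -12(y - 4)(y - 2)(y + 2) = 0 at y ∈ {-2, 2, 4}.
The Hessian is diagonal: diag(J_xx, J_yy). Second derivatives: J_xx(-2)=-60, J_xx(-1)=48, J_xx(3)=-240; J_yy(-2)=-288, J_yy(2)=96, J_yy(4)=-144.
Local maxima occur where both diagonal entries negative: (-2, -2), (-2, 4), (3, -2), (3, 4). Count: 4.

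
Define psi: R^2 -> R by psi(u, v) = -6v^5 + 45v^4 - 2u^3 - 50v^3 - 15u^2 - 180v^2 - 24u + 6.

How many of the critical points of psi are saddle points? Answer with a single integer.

psi separates as a function of u plus a function of v, so ∇psi=0 decouples.
∂psi/∂u = -6(u + 1)(u + 4) = 0 at u ∈ {-4, -1}; ∂psi/∂v = -30v(v - 4)(v - 3)(v + 1) = 0 at v ∈ {-1, 0, 3, 4}.
The Hessian is diagonal: diag(psi_uu, psi_vv). Second derivatives: psi_uu(-4)=18, psi_uu(-1)=-18; psi_vv(-1)=600, psi_vv(0)=-360, psi_vv(3)=360, psi_vv(4)=-600.
Saddle points occur where the two diagonal entries have opposite signs: (-4, 0), (-4, 4), (-1, -1), (-1, 3). Count: 4.

4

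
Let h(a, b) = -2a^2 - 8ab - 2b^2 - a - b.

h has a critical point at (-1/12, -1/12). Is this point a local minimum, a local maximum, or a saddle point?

saddle point

The Hessian of h is constant: H = [[-4, -8], [-8, -4]].
det(H) = (-4)·(-4) − (-8)² = -48.
Since det(H) < 0, H is indefinite and the critical point is a saddle point.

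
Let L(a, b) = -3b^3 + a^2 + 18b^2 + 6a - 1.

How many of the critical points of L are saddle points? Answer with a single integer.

L separates as a function of a plus a function of b, so ∇L=0 decouples.
∂L/∂a = 2(a + 3) = 0 at a ∈ {-3}; ∂L/∂b = -9b(b - 4) = 0 at b ∈ {0, 4}.
The Hessian is diagonal: diag(L_aa, L_bb). Second derivatives: L_aa(-3)=2; L_bb(0)=36, L_bb(4)=-36.
Saddle points occur where the two diagonal entries have opposite signs: (-3, 4). Count: 1.

1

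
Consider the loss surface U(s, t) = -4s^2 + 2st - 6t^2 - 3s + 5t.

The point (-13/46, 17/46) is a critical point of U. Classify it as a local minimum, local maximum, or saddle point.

The Hessian of U is constant: H = [[-8, 2], [2, -12]].
det(H) = (-8)·(-12) − 2² = 92.
det(H) > 0 and tr(H) = -20 < 0, so H is negative definite and the point is a local maximum.

local maximum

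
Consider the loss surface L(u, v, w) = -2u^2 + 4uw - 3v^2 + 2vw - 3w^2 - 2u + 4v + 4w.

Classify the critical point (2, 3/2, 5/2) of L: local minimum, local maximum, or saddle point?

local maximum

The Hessian is constant: H = [[-4, 0, 4], [0, -6, 2], [4, 2, -6]].
Leading principal minors: Δ₁ = -4, Δ₂ = 24, Δ₃ = -32.
The minors alternate sign starting negative (−, +, −), so H is negative definite: a local maximum.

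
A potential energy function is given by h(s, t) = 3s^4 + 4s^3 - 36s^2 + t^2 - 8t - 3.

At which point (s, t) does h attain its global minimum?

h(s,t) separates as P(s) + Q(t) − 3, so its minimum is min P + min Q − 3.
P'(s) = 12s(s - 2)(s + 3) vanishes at s ∈ {-3, 0, 2}; Q'(t) = 2(t - 4) vanishes at t ∈ {4}.
Local minima of P (where P''>0): P(-3)=-189, P(2)=-64. Local minima of Q: Q(4)=-16.
So the global minimum of h is P(-3) + Q(4) − 3 = -189 − 16 − 3 = -208, attained at (-3, 4).

(-3, 4)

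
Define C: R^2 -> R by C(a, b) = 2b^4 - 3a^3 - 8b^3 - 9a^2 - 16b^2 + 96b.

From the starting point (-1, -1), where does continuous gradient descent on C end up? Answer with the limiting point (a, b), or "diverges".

(-2, -2)

C is separable, so gradient descent decouples: a follows -∂C/∂a, b follows -∂C/∂b.
∂C/∂a = -9a(a + 2); at a=-1 this is 9, so a decreases.
∂C/∂b = 8(b - 3)(b - 2)(b + 2); at b=-1 this is 96, so b decreases.
a converges to its nearest critical value -2 (a local min of the a-part); b converges to -2. The iterate converges to (-2, -2).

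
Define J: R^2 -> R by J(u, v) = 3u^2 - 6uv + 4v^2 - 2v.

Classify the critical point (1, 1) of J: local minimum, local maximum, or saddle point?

local minimum

The Hessian of J is constant: H = [[6, -6], [-6, 8]].
det(H) = 6·8 − (-6)² = 12.
det(H) > 0 and tr(H) = 14 > 0, so H is positive definite and the point is a local minimum.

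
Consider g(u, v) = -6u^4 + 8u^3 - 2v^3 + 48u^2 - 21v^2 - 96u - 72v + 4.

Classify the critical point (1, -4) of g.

The mixed partial ∂²g/∂u∂v is 0, so the Hessian at any point is diag(g_uu, g_vv) = diag(24(-3u^2 + 2u + 4), -6(2v + 7)).
At (1, -4): H = diag(72, 6).
Both eigenvalues are positive, so H is positive definite: a local minimum.

local minimum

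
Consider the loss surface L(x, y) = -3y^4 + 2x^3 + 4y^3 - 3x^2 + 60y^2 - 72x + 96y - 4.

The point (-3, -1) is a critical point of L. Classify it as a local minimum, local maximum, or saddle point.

saddle point

The mixed partial ∂²L/∂x∂y is 0, so the Hessian at any point is diag(L_xx, L_yy) = diag(6(2x - 1), 12(-3y^2 + 2y + 10)).
At (-3, -1): H = diag(-42, 60).
The eigenvalues have opposite signs, so H is indefinite: a saddle point.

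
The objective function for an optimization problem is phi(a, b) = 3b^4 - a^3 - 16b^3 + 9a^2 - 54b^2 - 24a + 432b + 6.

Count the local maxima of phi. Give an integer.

1

phi separates as a function of a plus a function of b, so ∇phi=0 decouples.
∂phi/∂a = -3(a - 4)(a - 2) = 0 at a ∈ {2, 4}; ∂phi/∂b = 12(b - 4)(b - 3)(b + 3) = 0 at b ∈ {-3, 3, 4}.
The Hessian is diagonal: diag(phi_aa, phi_bb). Second derivatives: phi_aa(2)=6, phi_aa(4)=-6; phi_bb(-3)=504, phi_bb(3)=-72, phi_bb(4)=84.
Local maxima occur where both diagonal entries negative: (4, 3). Count: 1.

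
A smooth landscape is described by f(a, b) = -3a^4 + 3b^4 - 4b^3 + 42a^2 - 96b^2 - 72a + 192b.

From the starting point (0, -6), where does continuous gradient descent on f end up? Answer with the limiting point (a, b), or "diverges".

f is separable, so gradient descent decouples: a follows -∂f/∂a, b follows -∂f/∂b.
∂f/∂a = -12(a - 2)(a - 1)(a + 3); at a=0 this is -72, so a increases.
∂f/∂b = 12(b - 4)(b - 1)(b + 4); at b=-6 this is -1680, so b increases.
a converges to its nearest critical value 1 (a local min of the a-part); b converges to -4. The iterate converges to (1, -4).

(1, -4)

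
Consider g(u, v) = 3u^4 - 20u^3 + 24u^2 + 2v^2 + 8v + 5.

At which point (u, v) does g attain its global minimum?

g(u,v) separates as P(u) + Q(v) + 5, so its minimum is min P + min Q + 5.
P'(u) = 12u(u - 4)(u - 1) vanishes at u ∈ {0, 1, 4}; Q'(v) = 4v + 8 vanishes at v ∈ {-2}.
Local minima of P (where P''>0): P(0)=0, P(4)=-128. Local minima of Q: Q(-2)=-8.
So the global minimum of g is P(4) + Q(-2) + 5 = -128 − 8 + 5 = -131, attained at (4, -2).

(4, -2)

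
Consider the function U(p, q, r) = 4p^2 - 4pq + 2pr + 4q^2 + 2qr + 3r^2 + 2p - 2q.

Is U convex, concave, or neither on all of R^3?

U is quadratic, so its Hessian is the constant matrix H = [[8, -4, 2], [-4, 8, 2], [2, 2, 6]].
Leading principal minors: 8, 48, 192.
All positive ⇒ H ≻ 0 ⇒ convex.

convex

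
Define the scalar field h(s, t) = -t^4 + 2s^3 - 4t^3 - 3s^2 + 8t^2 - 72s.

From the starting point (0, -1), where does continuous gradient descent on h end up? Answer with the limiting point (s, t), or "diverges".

h is separable, so gradient descent decouples: s follows -∂h/∂s, t follows -∂h/∂t.
∂h/∂s = 6(s - 4)(s + 3); at s=0 this is -72, so s increases.
∂h/∂t = -4t(t - 1)(t + 4); at t=-1 this is -24, so t increases.
s converges to its nearest critical value 4 (a local min of the s-part); t converges to 0. The iterate converges to (4, 0).

(4, 0)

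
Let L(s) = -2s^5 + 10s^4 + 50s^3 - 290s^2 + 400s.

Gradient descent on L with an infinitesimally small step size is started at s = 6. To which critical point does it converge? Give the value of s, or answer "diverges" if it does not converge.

diverges

L'(s) = -10(s - 5)(s - 2)(s - 1)(s + 4), so L'(6) = -2000.
Gradient descent moves in the -L' direction, i.e. s is increasing.
There is no critical point above s=6, and L' keeps the same sign, so the iterate runs off to +∞.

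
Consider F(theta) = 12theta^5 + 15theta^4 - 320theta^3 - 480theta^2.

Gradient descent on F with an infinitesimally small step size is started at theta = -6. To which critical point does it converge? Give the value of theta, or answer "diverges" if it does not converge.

diverges

F'(theta) = 60theta(theta - 4)(theta + 1)(theta + 4), so F'(-6) = 36000.
Gradient descent moves in the -F' direction, i.e. theta is decreasing.
There is no critical point below theta=-6, and F' keeps the same sign, so the iterate runs off to −∞.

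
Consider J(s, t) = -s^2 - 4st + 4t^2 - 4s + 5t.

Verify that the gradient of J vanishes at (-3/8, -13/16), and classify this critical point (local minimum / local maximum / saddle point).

saddle point

∇J = (-2s - 4t - 4, -4s + 8t + 5); substituting (-3/8, -13/16) gives ∇J = (0, 0), so (-3/8, -13/16) is indeed a critical point.
The Hessian of J is constant: H = [[-2, -4], [-4, 8]].
det(H) = (-2)·8 − (-4)² = -32.
Since det(H) < 0, H is indefinite and the critical point is a saddle point.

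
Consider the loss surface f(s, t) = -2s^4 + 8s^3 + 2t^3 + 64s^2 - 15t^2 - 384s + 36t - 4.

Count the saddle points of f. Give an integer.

f separates as a function of s plus a function of t, so ∇f=0 decouples.
∂f/∂s = -8(s - 4)(s - 3)(s + 4) = 0 at s ∈ {-4, 3, 4}; ∂f/∂t = 6(t - 3)(t - 2) = 0 at t ∈ {2, 3}.
The Hessian is diagonal: diag(f_ss, f_tt). Second derivatives: f_ss(-4)=-448, f_ss(3)=56, f_ss(4)=-64; f_tt(2)=-6, f_tt(3)=6.
Saddle points occur where the two diagonal entries have opposite signs: (-4, 3), (3, 2), (4, 3). Count: 3.

3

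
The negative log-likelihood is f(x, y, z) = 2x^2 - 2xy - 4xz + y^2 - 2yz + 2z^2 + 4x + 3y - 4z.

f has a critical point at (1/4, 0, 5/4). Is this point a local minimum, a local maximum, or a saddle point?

The Hessian is constant: H = [[4, -2, -4], [-2, 2, -2], [-4, -2, 4]].
Leading principal minors: Δ₁ = 4, Δ₂ = 4, Δ₃ = -64.
The minors fit neither the all-positive nor the alternating-sign pattern, so H is indefinite: a saddle point.

saddle point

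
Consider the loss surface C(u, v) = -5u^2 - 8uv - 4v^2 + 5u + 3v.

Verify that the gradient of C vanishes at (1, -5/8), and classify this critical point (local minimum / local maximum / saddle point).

∇C = (-10u - 8v + 5, -8u - 8v + 3); substituting (1, -5/8) gives ∇C = (0, 0), so (1, -5/8) is indeed a critical point.
The Hessian of C is constant: H = [[-10, -8], [-8, -8]].
det(H) = (-10)·(-8) − (-8)² = 16.
det(H) > 0 and tr(H) = -18 < 0, so H is negative definite and the point is a local maximum.

local maximum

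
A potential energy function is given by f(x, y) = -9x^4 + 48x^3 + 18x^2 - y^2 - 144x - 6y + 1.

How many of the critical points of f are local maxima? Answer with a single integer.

f separates as a function of x plus a function of y, so ∇f=0 decouples.
∂f/∂x = -36(x - 4)(x - 1)(x + 1) = 0 at x ∈ {-1, 1, 4}; ∂f/∂y = -2(y + 3) = 0 at y ∈ {-3}.
The Hessian is diagonal: diag(f_xx, f_yy). Second derivatives: f_xx(-1)=-360, f_xx(1)=216, f_xx(4)=-540; f_yy(-3)=-2.
Local maxima occur where both diagonal entries negative: (-1, -3), (4, -3). Count: 2.

2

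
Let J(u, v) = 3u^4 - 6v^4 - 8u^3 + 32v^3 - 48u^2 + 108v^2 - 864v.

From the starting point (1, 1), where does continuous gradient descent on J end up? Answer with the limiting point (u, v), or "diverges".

J is separable, so gradient descent decouples: u follows -∂J/∂u, v follows -∂J/∂v.
∂J/∂u = 12u(u - 4)(u + 2); at u=1 this is -108, so u increases.
∂J/∂v = -24(v - 4)(v - 3)(v + 3); at v=1 this is -576, so v increases.
u converges to its nearest critical value 4 (a local min of the u-part); v converges to 3. The iterate converges to (4, 3).

(4, 3)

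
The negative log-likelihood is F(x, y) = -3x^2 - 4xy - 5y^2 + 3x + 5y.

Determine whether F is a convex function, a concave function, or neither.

F is quadratic, so its Hessian is the constant matrix H = [[-6, -4], [-4, -10]].
det(H) = 44, tr(H) = -16.
det(H) > 0 and tr(H) < 0, so H is negative definite everywhere: concave.

concave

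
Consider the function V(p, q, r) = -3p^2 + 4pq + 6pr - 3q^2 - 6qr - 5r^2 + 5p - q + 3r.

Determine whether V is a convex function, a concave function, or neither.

V is quadratic, so its Hessian is the constant matrix H = [[-6, 4, 6], [4, -6, -6], [6, -6, -10]].
Leading principal minors: -6, 20, -56.
Signs alternate −, +, − ⇒ H ≺ 0 ⇒ concave.

concave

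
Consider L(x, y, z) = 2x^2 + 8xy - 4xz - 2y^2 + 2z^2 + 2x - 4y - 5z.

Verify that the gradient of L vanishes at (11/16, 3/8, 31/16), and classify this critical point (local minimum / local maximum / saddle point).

saddle point

∇L = (4x + 8y - 4z + 2, 8x - 4y - 4, -4x + 4z - 5); substituting (11/16, 3/8, 31/16) gives ∇L = (0, 0, 0), so (11/16, 3/8, 31/16) is indeed a critical point.
The Hessian is constant: H = [[4, 8, -4], [8, -4, 0], [-4, 0, 4]].
Leading principal minors: Δ₁ = 4, Δ₂ = -80, Δ₃ = -256.
The minors fit neither the all-positive nor the alternating-sign pattern, so H is indefinite: a saddle point.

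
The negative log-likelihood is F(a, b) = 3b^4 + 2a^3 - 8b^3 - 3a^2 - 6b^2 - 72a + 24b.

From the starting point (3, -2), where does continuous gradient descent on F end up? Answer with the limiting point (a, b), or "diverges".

F is separable, so gradient descent decouples: a follows -∂F/∂a, b follows -∂F/∂b.
∂F/∂a = 6(a - 4)(a + 3); at a=3 this is -36, so a increases.
∂F/∂b = 12(b - 2)(b - 1)(b + 1); at b=-2 this is -144, so b increases.
a converges to its nearest critical value 4 (a local min of the a-part); b converges to -1. The iterate converges to (4, -1).

(4, -1)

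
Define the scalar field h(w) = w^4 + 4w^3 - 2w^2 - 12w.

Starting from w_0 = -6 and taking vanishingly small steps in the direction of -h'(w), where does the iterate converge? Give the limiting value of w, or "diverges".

-3

h'(w) = 4(w - 1)(w + 1)(w + 3), so h'(-6) = -420.
Gradient descent moves in the -h' direction, i.e. w is increasing.
The nearest critical point in that direction is w = -3, where h'' = 32 > 0 (a local minimum). The iterate converges there.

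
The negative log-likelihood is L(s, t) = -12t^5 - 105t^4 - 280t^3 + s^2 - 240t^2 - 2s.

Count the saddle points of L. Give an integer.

L separates as a function of s plus a function of t, so ∇L=0 decouples.
∂L/∂s = 2(s - 1) = 0 at s ∈ {1}; ∂L/∂t = -60t(t + 1)(t + 2)(t + 4) = 0 at t ∈ {-4, -2, -1, 0}.
The Hessian is diagonal: diag(L_ss, L_tt). Second derivatives: L_ss(1)=2; L_tt(-4)=1440, L_tt(-2)=-240, L_tt(-1)=180, L_tt(0)=-480.
Saddle points occur where the two diagonal entries have opposite signs: (1, -2), (1, 0). Count: 2.

2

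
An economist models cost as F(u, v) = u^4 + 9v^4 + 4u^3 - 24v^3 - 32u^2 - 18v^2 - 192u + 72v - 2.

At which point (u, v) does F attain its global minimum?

F(u,v) separates as P(u) + Q(v) − 2, so its minimum is min P + min Q − 2.
P'(u) = 4(u - 4)(u + 3)(u + 4) vanishes at u ∈ {-4, -3, 4}; Q'(v) = 36(v - 2)(v - 1)(v + 1) vanishes at v ∈ {-1, 1, 2}.
Local minima of P (where P''>0): P(-4)=256, P(4)=-768. Local minima of Q: Q(-1)=-57, Q(2)=24.
So the global minimum of F is P(4) + Q(-1) − 2 = -768 − 57 − 2 = -827, attained at (4, -1).

(4, -1)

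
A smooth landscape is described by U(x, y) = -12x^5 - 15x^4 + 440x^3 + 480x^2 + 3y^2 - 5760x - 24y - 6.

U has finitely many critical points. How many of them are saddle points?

2

U separates as a function of x plus a function of y, so ∇U=0 decouples.
∂U/∂x = -60(x - 4)(x - 2)(x + 3)(x + 4) = 0 at x ∈ {-4, -3, 2, 4}; ∂U/∂y = 6(y - 4) = 0 at y ∈ {4}.
The Hessian is diagonal: diag(U_xx, U_yy). Second derivatives: U_xx(-4)=2880, U_xx(-3)=-2100, U_xx(2)=3600, U_xx(4)=-6720; U_yy(4)=6.
Saddle points occur where the two diagonal entries have opposite signs: (-3, 4), (4, 4). Count: 2.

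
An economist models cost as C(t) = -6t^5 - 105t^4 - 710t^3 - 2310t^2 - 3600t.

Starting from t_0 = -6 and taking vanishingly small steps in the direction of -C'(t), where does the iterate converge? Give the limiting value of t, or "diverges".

C'(t) = -30(t + 2)(t + 3)(t + 4)(t + 5), so C'(-6) = -720.
Gradient descent moves in the -C' direction, i.e. t is increasing.
The nearest critical point in that direction is t = -5, where C'' = 180 > 0 (a local minimum). The iterate converges there.

-5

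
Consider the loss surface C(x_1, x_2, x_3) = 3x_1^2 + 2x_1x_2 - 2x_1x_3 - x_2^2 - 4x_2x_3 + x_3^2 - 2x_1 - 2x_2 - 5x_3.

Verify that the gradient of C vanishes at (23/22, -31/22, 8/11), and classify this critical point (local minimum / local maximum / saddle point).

saddle point

∇C = (6x_1 + 2x_2 - 2x_3 - 2, 2x_1 - 2x_2 - 4x_3 - 2, -2x_1 - 4x_2 + 2x_3 - 5); substituting (23/22, -31/22, 8/11) gives ∇C = (0, 0, 0), so (23/22, -31/22, 8/11) is indeed a critical point.
The Hessian is constant: H = [[6, 2, -2], [2, -2, -4], [-2, -4, 2]].
Leading principal minors: Δ₁ = 6, Δ₂ = -16, Δ₃ = -88.
The minors fit neither the all-positive nor the alternating-sign pattern, so H is indefinite: a saddle point.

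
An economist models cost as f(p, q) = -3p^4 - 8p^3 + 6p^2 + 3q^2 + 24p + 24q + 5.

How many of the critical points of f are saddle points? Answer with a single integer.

2

f separates as a function of p plus a function of q, so ∇f=0 decouples.
∂f/∂p = -12(p - 1)(p + 1)(p + 2) = 0 at p ∈ {-2, -1, 1}; ∂f/∂q = 6(q + 4) = 0 at q ∈ {-4}.
The Hessian is diagonal: diag(f_pp, f_qq). Second derivatives: f_pp(-2)=-36, f_pp(-1)=24, f_pp(1)=-72; f_qq(-4)=6.
Saddle points occur where the two diagonal entries have opposite signs: (-2, -4), (1, -4). Count: 2.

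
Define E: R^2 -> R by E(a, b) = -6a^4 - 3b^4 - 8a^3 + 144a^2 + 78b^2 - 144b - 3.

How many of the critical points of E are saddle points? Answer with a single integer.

4

E separates as a function of a plus a function of b, so ∇E=0 decouples.
∂E/∂a = -24a(a - 3)(a + 4) = 0 at a ∈ {-4, 0, 3}; ∂E/∂b = -12(b - 3)(b - 1)(b + 4) = 0 at b ∈ {-4, 1, 3}.
The Hessian is diagonal: diag(E_aa, E_bb). Second derivatives: E_aa(-4)=-672, E_aa(0)=288, E_aa(3)=-504; E_bb(-4)=-420, E_bb(1)=120, E_bb(3)=-168.
Saddle points occur where the two diagonal entries have opposite signs: (-4, 1), (0, -4), (0, 3), (3, 1). Count: 4.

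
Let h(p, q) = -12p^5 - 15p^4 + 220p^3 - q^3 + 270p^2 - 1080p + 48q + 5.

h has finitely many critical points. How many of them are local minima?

h separates as a function of p plus a function of q, so ∇h=0 decouples.
∂h/∂p = -60(p - 3)(p - 1)(p + 2)(p + 3) = 0 at p ∈ {-3, -2, 1, 3}; ∂h/∂q = -3(q - 4)(q + 4) = 0 at q ∈ {-4, 4}.
The Hessian is diagonal: diag(h_pp, h_qq). Second derivatives: h_pp(-3)=1440, h_pp(-2)=-900, h_pp(1)=1440, h_pp(3)=-3600; h_qq(-4)=24, h_qq(4)=-24.
Local minima occur where both diagonal entries positive: (-3, -4), (1, -4). Count: 2.

2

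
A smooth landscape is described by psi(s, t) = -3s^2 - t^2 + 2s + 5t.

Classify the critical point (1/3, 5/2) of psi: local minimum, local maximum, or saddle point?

The Hessian of psi is constant: H = [[-6, 0], [0, -2]].
det(H) = (-6)·(-2) − 0² = 12.
det(H) > 0 and tr(H) = -8 < 0, so H is negative definite and the point is a local maximum.

local maximum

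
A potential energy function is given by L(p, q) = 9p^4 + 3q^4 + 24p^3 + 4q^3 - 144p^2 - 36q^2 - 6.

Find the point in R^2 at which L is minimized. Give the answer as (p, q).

L(p,q) separates as A(p) + B(q) − 6, so its minimum is min A + min B − 6.
A'(p) = 36p(p - 2)(p + 4) vanishes at p ∈ {-4, 0, 2}; B'(q) = 12q(q - 2)(q + 3) vanishes at q ∈ {-3, 0, 2}.
Local minima of A (where A''>0): A(-4)=-1536, A(2)=-240. Local minima of B: B(-3)=-189, B(2)=-64.
So the global minimum of L is A(-4) + B(-3) − 6 = -1536 − 189 − 6 = -1731, attained at (-4, -3).

(-4, -3)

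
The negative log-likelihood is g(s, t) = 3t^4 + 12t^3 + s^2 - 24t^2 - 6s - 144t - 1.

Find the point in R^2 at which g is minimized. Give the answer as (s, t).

g(s,t) separates as P(s) + Q(t) − 1, so its minimum is min P + min Q − 1.
P'(s) = 2s - 6 vanishes at s ∈ {3}; Q'(t) = 12(t - 2)(t + 2)(t + 3) vanishes at t ∈ {-3, -2, 2}.
Local minima of P (where P''>0): P(3)=-9. Local minima of Q: Q(-3)=135, Q(2)=-240.
So the global minimum of g is P(3) + Q(2) − 1 = -9 − 240 − 1 = -250, attained at (3, 2).

(3, 2)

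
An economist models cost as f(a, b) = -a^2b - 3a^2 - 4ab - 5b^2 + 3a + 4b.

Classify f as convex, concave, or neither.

The term -a^2b is cubic, so the Hessian is not constant.
∂²f/∂a² = -2b - 6, which takes both signs as b varies (negative for sufficiently large b). A diagonal entry of the Hessian changing sign means the Hessian is neither positive- nor negative-semidefinite on all of R^2.

neither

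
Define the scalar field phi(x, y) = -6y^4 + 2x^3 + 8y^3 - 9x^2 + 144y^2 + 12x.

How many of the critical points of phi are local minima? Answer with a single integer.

phi separates as a function of x plus a function of y, so ∇phi=0 decouples.
∂phi/∂x = 6(x - 2)(x - 1) = 0 at x ∈ {1, 2}; ∂phi/∂y = -24y(y - 4)(y + 3) = 0 at y ∈ {-3, 0, 4}.
The Hessian is diagonal: diag(phi_xx, phi_yy). Second derivatives: phi_xx(1)=-6, phi_xx(2)=6; phi_yy(-3)=-504, phi_yy(0)=288, phi_yy(4)=-672.
Local minima occur where both diagonal entries positive: (2, 0). Count: 1.

1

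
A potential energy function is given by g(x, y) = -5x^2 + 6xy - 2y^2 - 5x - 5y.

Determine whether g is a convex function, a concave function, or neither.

concave

g is quadratic, so its Hessian is the constant matrix H = [[-10, 6], [6, -4]].
det(H) = 4, tr(H) = -14.
det(H) > 0 and tr(H) < 0, so H is negative definite everywhere: concave.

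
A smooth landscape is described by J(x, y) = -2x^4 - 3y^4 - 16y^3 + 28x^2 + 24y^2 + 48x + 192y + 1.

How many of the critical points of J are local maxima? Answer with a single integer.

J separates as a function of x plus a function of y, so ∇J=0 decouples.
∂J/∂x = -8(x - 3)(x + 1)(x + 2) = 0 at x ∈ {-2, -1, 3}; ∂J/∂y = -12(y - 2)(y + 2)(y + 4) = 0 at y ∈ {-4, -2, 2}.
The Hessian is diagonal: diag(J_xx, J_yy). Second derivatives: J_xx(-2)=-40, J_xx(-1)=32, J_xx(3)=-160; J_yy(-4)=-144, J_yy(-2)=96, J_yy(2)=-288.
Local maxima occur where both diagonal entries negative: (-2, -4), (-2, 2), (3, -4), (3, 2). Count: 4.

4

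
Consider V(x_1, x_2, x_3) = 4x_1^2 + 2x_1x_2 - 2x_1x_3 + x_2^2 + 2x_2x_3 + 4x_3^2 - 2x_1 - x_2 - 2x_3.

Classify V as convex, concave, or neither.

V is quadratic, so its Hessian is the constant matrix H = [[8, 2, -2], [2, 2, 2], [-2, 2, 8]].
Leading principal minors: 8, 12, 40.
All positive ⇒ H ≻ 0 ⇒ convex.

convex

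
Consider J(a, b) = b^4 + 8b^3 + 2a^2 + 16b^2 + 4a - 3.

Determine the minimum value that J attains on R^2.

J(a,b) separates as P(a) + Q(b) − 3, so its minimum is min P + min Q − 3.
P'(a) = 4a + 4 vanishes at a ∈ {-1}; Q'(b) = 4b(b + 2)(b + 4) vanishes at b ∈ {-4, -2, 0}.
Local minima of P (where P''>0): P(-1)=-2. Local minima of Q: Q(-4)=0, Q(0)=0.
So the global minimum of J is P(-1) + Q(-4) − 3 = -2 + 0 − 3 = -5, attained at (-1, -4).

-5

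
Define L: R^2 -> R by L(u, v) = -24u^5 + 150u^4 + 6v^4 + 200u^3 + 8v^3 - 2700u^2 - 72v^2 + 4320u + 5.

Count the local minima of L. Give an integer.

L separates as a function of u plus a function of v, so ∇L=0 decouples.
∂L/∂u = -120(u - 4)(u - 3)(u - 1)(u + 3) = 0 at u ∈ {-3, 1, 3, 4}; ∂L/∂v = 24v(v - 2)(v + 3) = 0 at v ∈ {-3, 0, 2}.
The Hessian is diagonal: diag(L_uu, L_vv). Second derivatives: L_uu(-3)=20160, L_uu(1)=-2880, L_uu(3)=1440, L_uu(4)=-2520; L_vv(-3)=360, L_vv(0)=-144, L_vv(2)=240.
Local minima occur where both diagonal entries positive: (-3, -3), (-3, 2), (3, -3), (3, 2). Count: 4.

4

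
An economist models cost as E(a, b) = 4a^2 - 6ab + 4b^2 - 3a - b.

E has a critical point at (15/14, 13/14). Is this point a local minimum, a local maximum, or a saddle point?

The Hessian of E is constant: H = [[8, -6], [-6, 8]].
det(H) = 8·8 − (-6)² = 28.
det(H) > 0 and tr(H) = 16 > 0, so H is positive definite and the point is a local minimum.

local minimum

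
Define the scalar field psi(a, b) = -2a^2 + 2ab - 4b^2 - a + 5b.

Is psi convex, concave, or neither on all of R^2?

concave

psi is quadratic, so its Hessian is the constant matrix H = [[-4, 2], [2, -8]].
det(H) = 28, tr(H) = -12.
det(H) > 0 and tr(H) < 0, so H is negative definite everywhere: concave.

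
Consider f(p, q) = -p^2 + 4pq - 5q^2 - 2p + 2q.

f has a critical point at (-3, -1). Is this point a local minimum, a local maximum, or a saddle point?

local maximum

The Hessian of f is constant: H = [[-2, 4], [4, -10]].
det(H) = (-2)·(-10) − 4² = 4.
det(H) > 0 and tr(H) = -12 < 0, so H is negative definite and the point is a local maximum.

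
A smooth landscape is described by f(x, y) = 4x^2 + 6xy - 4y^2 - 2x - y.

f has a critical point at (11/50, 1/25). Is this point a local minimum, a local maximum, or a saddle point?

The Hessian of f is constant: H = [[8, 6], [6, -8]].
det(H) = 8·(-8) − 6² = -100.
Since det(H) < 0, H is indefinite and the critical point is a saddle point.

saddle point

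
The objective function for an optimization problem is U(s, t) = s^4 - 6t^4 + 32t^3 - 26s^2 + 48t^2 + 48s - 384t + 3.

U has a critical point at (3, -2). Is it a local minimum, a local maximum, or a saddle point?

saddle point

The mixed partial ∂²U/∂s∂t is 0, so the Hessian at any point is diag(U_ss, U_tt) = diag(4(3s^2 - 13), 24(-3t^2 + 8t + 4)).
At (3, -2): H = diag(56, -576).
The eigenvalues have opposite signs, so H is indefinite: a saddle point.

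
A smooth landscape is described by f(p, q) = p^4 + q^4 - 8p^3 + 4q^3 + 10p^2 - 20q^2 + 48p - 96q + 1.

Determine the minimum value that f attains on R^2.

f(p,q) separates as A(p) + B(q) + 1, so its minimum is min A + min B + 1.
A'(p) = 4(p - 4)(p - 3)(p + 1) vanishes at p ∈ {-1, 3, 4}; B'(q) = 4(q - 3)(q + 2)(q + 4) vanishes at q ∈ {-4, -2, 3}.
Local minima of A (where A''>0): A(-1)=-29, A(4)=96. Local minima of B: B(-4)=64, B(3)=-279.
So the global minimum of f is A(-1) + B(3) + 1 = -29 − 279 + 1 = -307, attained at (-1, 3).

-307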